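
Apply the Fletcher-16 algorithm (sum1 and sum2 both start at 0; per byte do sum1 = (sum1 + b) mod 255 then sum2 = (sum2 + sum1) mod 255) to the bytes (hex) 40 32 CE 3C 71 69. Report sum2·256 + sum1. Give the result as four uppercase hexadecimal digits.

Running sums (mod 255):
  after byte 0 (40): sum1=64, sum2=64
  after byte 1 (32): sum1=114, sum2=178
  after byte 2 (CE): sum1=65, sum2=243
  after byte 3 (3C): sum1=125, sum2=113
  after byte 4 (71): sum1=238, sum2=96
  after byte 5 (69): sum1=88, sum2=184
Checksum = sum2·256 + sum1 = 184·256 + 88 = 47192 = 0xB858.

B858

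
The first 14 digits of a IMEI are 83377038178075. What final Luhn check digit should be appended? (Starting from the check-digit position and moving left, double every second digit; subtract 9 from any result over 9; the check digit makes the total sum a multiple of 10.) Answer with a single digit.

9

Partial digits right→left: 5 7 0 8 7 1 8 3 0 7 7 3 3 8
Double every second digit counting from the check-digit position (so the 1st, 3rd, 5th, ... of the partial from the right).
  doubled (with −9 where >9): 1 0 5 7 0 5 6 → sum 24
  kept as-is: 7 8 1 3 7 3 8 → sum 37
Total = 24 + 37 = 61.
Check digit = (10 − (61 mod 10)) mod 10 = 9.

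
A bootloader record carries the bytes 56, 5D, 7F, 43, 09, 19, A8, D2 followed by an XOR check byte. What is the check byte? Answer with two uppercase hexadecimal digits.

XOR the bytes together:
  start with 0x56
  0x56 ⊕ 0x5D = 0x0B
  0x0B ⊕ 0x7F = 0x74
  0x74 ⊕ 0x43 = 0x37
  0x37 ⊕ 0x09 = 0x3E
  0x3E ⊕ 0x19 = 0x27
  0x27 ⊕ 0xA8 = 0x8F
  0x8F ⊕ 0xD2 = 0x5D

5D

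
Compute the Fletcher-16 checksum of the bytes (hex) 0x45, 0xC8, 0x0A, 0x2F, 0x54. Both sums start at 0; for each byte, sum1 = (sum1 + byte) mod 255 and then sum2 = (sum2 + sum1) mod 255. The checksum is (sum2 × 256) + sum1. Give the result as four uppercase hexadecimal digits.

4E9B

Running sums (mod 255):
  after byte 0 (0x45): sum1=69, sum2=69
  after byte 1 (0xC8): sum1=14, sum2=83
  after byte 2 (0x0A): sum1=24, sum2=107
  after byte 3 (0x2F): sum1=71, sum2=178
  after byte 4 (0x54): sum1=155, sum2=78
Checksum = sum2·256 + sum1 = 78·256 + 155 = 20123 = 0x4E9B.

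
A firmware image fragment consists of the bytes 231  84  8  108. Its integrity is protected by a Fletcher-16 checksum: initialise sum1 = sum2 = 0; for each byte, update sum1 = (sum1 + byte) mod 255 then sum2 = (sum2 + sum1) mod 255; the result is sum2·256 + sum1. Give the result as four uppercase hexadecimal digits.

19B0

Running sums (mod 255):
  after byte 0 (231): sum1=231, sum2=231
  after byte 1 (84): sum1=60, sum2=36
  after byte 2 (8): sum1=68, sum2=104
  after byte 3 (108): sum1=176, sum2=25
Checksum = sum2·256 + sum1 = 25·256 + 176 = 6576 = 0x19B0.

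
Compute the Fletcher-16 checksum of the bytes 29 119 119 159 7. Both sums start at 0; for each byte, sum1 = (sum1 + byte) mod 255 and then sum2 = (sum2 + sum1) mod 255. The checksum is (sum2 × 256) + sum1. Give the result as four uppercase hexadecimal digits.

1CB2

Running sums (mod 255):
  after byte 0 (29): sum1=29, sum2=29
  after byte 1 (119): sum1=148, sum2=177
  after byte 2 (119): sum1=12, sum2=189
  after byte 3 (159): sum1=171, sum2=105
  after byte 4 (7): sum1=178, sum2=28
Checksum = sum2·256 + sum1 = 28·256 + 178 = 7346 = 0x1CB2.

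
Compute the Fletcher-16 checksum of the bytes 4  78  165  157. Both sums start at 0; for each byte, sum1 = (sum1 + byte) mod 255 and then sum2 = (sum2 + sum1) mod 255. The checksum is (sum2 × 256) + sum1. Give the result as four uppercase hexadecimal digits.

Running sums (mod 255):
  after byte 0 (4): sum1=4, sum2=4
  after byte 1 (78): sum1=82, sum2=86
  after byte 2 (165): sum1=247, sum2=78
  after byte 3 (157): sum1=149, sum2=227
Checksum = sum2·256 + sum1 = 227·256 + 149 = 58261 = 0xE395.

E395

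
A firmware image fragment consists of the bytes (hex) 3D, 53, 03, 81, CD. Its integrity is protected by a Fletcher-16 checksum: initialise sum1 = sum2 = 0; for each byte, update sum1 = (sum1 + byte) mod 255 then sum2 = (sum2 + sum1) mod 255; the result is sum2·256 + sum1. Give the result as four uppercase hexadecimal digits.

Running sums (mod 255):
  after byte 0 (3D): sum1=61, sum2=61
  after byte 1 (53): sum1=144, sum2=205
  after byte 2 (03): sum1=147, sum2=97
  after byte 3 (81): sum1=21, sum2=118
  after byte 4 (CD): sum1=226, sum2=89
Checksum = sum2·256 + sum1 = 89·256 + 226 = 23010 = 0x59E2.

59E2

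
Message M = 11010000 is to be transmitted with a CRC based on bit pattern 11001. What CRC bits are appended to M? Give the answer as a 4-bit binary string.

1001

Append 4 zeros: 110100000000. Divide by 11001 (XOR where the leading bit is 1):
  pos 0: 11010 XOR 11001 = 00011
  pos 3: 11000 XOR 11001 = 00001
  pos 7: 10000 XOR 11001 = 01001
Remainder (last 4 bits) = 1001. This is the CRC / FCS.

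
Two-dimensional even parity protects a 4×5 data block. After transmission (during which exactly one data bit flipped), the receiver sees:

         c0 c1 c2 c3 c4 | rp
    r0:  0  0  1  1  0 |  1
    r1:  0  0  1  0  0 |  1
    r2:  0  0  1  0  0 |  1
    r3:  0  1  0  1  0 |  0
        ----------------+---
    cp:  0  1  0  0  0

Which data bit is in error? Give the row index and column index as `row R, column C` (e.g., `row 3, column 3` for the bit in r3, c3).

row 0, column 2

Recompute each row's even parity and compare to rp:
  r0: data parity 0, sent rp 1 → mismatch
  r1: data parity 1, sent rp 1 → ok
  r2: data parity 1, sent rp 1 → ok
  r3: data parity 0, sent rp 0 → ok
Recompute each column's even parity and compare to cp:
  c0: data parity 0, sent cp 0 → ok
  c1: data parity 1, sent cp 1 → ok
  c2: data parity 1, sent cp 0 → mismatch
  c3: data parity 0, sent cp 0 → ok
  c4: data parity 0, sent cp 0 → ok
Exactly one row (r0) and one column (c2) fail → the flipped bit is at their intersection.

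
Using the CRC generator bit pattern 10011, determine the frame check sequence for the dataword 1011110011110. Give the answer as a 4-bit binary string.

0011

Append 4 zeros: 10111100111100000. Divide by 10011 (XOR where the leading bit is 1):
  pos 0: 10111 XOR 10011 = 00100
  pos 2: 10010 XOR 10011 = 00001
  pos 6: 10111 XOR 10011 = 00100
  pos 8: 10010 XOR 10011 = 00001
  pos 12: 10000 XOR 10011 = 00011
Remainder (last 4 bits) = 0011. This is the CRC / FCS.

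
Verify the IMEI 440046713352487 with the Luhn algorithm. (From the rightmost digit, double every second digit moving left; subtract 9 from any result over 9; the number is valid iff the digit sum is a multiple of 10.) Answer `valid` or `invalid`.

invalid

From the right, keep odd positions and double even positions (subtract 9 from any doubled value over 9):
  doubled (positions 2,4,...): 7 4 6 2 3 0 8 → sum 30
  kept (positions 1,3,...): 7 4 5 3 7 4 0 4 → sum 34
Total = 64.
64 mod 10 = 4, so the number is invalid.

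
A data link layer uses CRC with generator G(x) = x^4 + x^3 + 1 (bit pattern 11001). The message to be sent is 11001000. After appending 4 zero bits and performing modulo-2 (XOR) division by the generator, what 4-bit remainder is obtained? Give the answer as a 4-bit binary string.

0000

Append 4 zeros: 110010000000. Divide by 11001 (XOR where the leading bit is 1):
  pos 0: 11001 XOR 11001 = 00000
Remainder (last 4 bits) = 0000. This is the CRC / FCS.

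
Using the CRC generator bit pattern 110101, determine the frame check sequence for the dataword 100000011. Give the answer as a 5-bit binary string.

00111

Append 5 zeros: 10000001100000. Divide by 110101 (XOR where the leading bit is 1):
  pos 0: 100000 XOR 110101 = 010101
  pos 1: 101010 XOR 110101 = 011111
  pos 2: 111111 XOR 110101 = 001010
  pos 4: 101010 XOR 110101 = 011111
  pos 5: 111110 XOR 110101 = 001011
  pos 7: 101100 XOR 110101 = 011001
  pos 8: 110010 XOR 110101 = 000111
Remainder (last 5 bits) = 00111. This is the CRC / FCS.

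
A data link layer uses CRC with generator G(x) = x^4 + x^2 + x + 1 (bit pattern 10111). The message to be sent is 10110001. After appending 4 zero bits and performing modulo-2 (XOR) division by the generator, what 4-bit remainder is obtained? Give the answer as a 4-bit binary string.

Append 4 zeros: 101100010000. Divide by 10111 (XOR where the leading bit is 1):
  pos 0: 10110 XOR 10111 = 00001
  pos 4: 10010 XOR 10111 = 00101
  pos 6: 10100 XOR 10111 = 00011
Remainder (last 4 bits) = 0110. This is the CRC / FCS.

0110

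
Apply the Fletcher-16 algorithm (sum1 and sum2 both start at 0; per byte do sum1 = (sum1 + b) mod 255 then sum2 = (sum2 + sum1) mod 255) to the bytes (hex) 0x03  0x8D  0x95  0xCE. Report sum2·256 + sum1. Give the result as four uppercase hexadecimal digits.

AEF4

Running sums (mod 255):
  after byte 0 (0x03): sum1=3, sum2=3
  after byte 1 (0x8D): sum1=144, sum2=147
  after byte 2 (0x95): sum1=38, sum2=185
  after byte 3 (0xCE): sum1=244, sum2=174
Checksum = sum2·256 + sum1 = 174·256 + 244 = 44788 = 0xAEF4.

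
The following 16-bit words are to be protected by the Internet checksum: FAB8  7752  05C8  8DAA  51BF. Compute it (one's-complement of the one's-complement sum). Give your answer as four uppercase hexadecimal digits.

One's-complement addition (fold any carry out of bit 15 back into bit 0):
  0xFAB8 + 0x7752 = 0x1720A → wrap carry → 0x720B
  0x720B + 0x05C8 = 0x077D3
  0x77D3 + 0x8DAA = 0x1057D → wrap carry → 0x057E
  0x057E + 0x51BF = 0x0573D
One's-complement sum = 0x573D.
Checksum = ~0x573D & 0xFFFF = 0xA8C2.

A8C2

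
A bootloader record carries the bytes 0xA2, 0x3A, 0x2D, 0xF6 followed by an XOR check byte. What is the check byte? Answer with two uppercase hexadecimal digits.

43

XOR the bytes together:
  start with 0xA2
  0xA2 ⊕ 0x3A = 0x98
  0x98 ⊕ 0x2D = 0xB5
  0xB5 ⊕ 0xF6 = 0x43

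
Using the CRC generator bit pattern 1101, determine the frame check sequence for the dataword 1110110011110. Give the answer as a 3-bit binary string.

100

Append 3 zeros: 1110110011110000. Divide by 1101 (XOR where the leading bit is 1):
  pos 0: 1110 XOR 1101 = 0011
  pos 2: 1111 XOR 1101 = 0010
  pos 4: 1000 XOR 1101 = 0101
  pos 5: 1011 XOR 1101 = 0110
  pos 6: 1101 XOR 1101 = 0000
  pos 10: 1100 XOR 1101 = 0001
Remainder (last 3 bits) = 100. This is the CRC / FCS.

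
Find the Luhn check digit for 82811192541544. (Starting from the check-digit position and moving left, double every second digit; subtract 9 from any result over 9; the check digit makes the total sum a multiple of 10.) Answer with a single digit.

Partial digits right→left: 4 4 5 1 4 5 2 9 1 1 1 8 2 8
Double every second digit counting from the check-digit position (so the 1st, 3rd, 5th, ... of the partial from the right).
  doubled (with −9 where >9): 8 1 8 4 2 2 4 → sum 29
  kept as-is: 4 1 5 9 1 8 8 → sum 36
Total = 29 + 36 = 65.
Check digit = (10 − (65 mod 10)) mod 10 = 5.

5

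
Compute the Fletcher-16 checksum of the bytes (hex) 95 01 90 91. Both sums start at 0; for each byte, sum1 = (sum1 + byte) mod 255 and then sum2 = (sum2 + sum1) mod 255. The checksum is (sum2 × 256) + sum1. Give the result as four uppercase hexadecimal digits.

0CB8

Running sums (mod 255):
  after byte 0 (95): sum1=149, sum2=149
  after byte 1 (01): sum1=150, sum2=44
  after byte 2 (90): sum1=39, sum2=83
  after byte 3 (91): sum1=184, sum2=12
Checksum = sum2·256 + sum1 = 12·256 + 184 = 3256 = 0x0CB8.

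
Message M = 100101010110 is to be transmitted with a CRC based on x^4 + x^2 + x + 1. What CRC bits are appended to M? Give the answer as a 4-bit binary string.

0011

Append 4 zeros: 1001010101100000. Divide by 10111 (XOR where the leading bit is 1):
  pos 0: 10010 XOR 10111 = 00101
  pos 2: 10110 XOR 10111 = 00001
  pos 6: 11011 XOR 10111 = 01100
  pos 7: 11000 XOR 10111 = 01111
  pos 8: 11110 XOR 10111 = 01001
  pos 9: 10010 XOR 10111 = 00101
  pos 11: 10100 XOR 10111 = 00011
Remainder (last 4 bits) = 0011. This is the CRC / FCS.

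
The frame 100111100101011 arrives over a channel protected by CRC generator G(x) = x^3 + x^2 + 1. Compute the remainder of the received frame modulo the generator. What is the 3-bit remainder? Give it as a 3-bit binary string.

000

Modulo-2 division of 100111100101011 by 1101:
  pos 0: 1001 XOR 1101 = 0100
  pos 1: 1001 XOR 1101 = 0100
  pos 2: 1001 XOR 1101 = 0100
  pos 3: 1001 XOR 1101 = 0100
  pos 4: 1000 XOR 1101 = 0101
  pos 5: 1010 XOR 1101 = 0111
  pos 6: 1111 XOR 1101 = 0010
  pos 8: 1001 XOR 1101 = 0100
  pos 9: 1000 XOR 1101 = 0101
  pos 10: 1011 XOR 1101 = 0110
  pos 11: 1101 XOR 1101 = 0000
Remainder = 000 (zero — the frame passes the CRC check).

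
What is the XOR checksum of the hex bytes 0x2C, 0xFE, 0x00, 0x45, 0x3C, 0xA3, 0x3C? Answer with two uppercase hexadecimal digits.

34

XOR the bytes together:
  start with 0x2C
  0x2C ⊕ 0xFE = 0xD2
  0xD2 ⊕ 0x00 = 0xD2
  0xD2 ⊕ 0x45 = 0x97
  0x97 ⊕ 0x3C = 0xAB
  0xAB ⊕ 0xA3 = 0x08
  0x08 ⊕ 0x3C = 0x34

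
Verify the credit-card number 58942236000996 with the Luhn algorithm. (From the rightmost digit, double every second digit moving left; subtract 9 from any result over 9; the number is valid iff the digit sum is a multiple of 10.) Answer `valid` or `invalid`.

From the right, keep odd positions and double even positions (subtract 9 from any doubled value over 9):
  doubled (positions 2,4,...): 9 0 0 6 4 9 1 → sum 29
  kept (positions 1,3,...): 6 9 0 6 2 4 8 → sum 35
Total = 64.
64 mod 10 = 4, so the number is invalid.

invalid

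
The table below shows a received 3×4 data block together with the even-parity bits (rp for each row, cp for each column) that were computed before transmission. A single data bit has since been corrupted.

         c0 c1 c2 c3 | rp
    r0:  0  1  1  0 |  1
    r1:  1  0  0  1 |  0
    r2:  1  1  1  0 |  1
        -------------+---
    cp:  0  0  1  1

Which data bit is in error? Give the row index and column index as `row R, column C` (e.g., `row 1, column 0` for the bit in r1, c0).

Recompute each row's even parity and compare to rp:
  r0: data parity 0, sent rp 1 → mismatch
  r1: data parity 0, sent rp 0 → ok
  r2: data parity 1, sent rp 1 → ok
Recompute each column's even parity and compare to cp:
  c0: data parity 0, sent cp 0 → ok
  c1: data parity 0, sent cp 0 → ok
  c2: data parity 0, sent cp 1 → mismatch
  c3: data parity 1, sent cp 1 → ok
Exactly one row (r0) and one column (c2) fail → the flipped bit is at their intersection.

row 0, column 2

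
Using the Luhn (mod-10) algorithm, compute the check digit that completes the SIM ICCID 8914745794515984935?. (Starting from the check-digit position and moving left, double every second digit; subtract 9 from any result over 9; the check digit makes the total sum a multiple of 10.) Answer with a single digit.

2

Partial digits right→left: 5 3 9 4 8 9 5 1 5 4 9 7 5 4 7 4 1 9 8
Double every second digit counting from the check-digit position (so the 1st, 3rd, 5th, ... of the partial from the right).
  doubled (with −9 where >9): 1 9 7 1 1 9 1 5 2 7 → sum 43
  kept as-is: 3 4 9 1 4 7 4 4 9 → sum 45
Total = 43 + 45 = 88.
Check digit = (10 − (88 mod 10)) mod 10 = 2.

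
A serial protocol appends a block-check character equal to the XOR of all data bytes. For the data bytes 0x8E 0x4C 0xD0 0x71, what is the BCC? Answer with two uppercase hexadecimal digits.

XOR the bytes together:
  start with 0x8E
  0x8E ⊕ 0x4C = 0xC2
  0xC2 ⊕ 0xD0 = 0x12
  0x12 ⊕ 0x71 = 0x63

63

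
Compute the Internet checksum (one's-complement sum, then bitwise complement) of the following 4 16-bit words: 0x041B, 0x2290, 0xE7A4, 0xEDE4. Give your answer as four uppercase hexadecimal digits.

03CB

One's-complement addition (fold any carry out of bit 15 back into bit 0):
  0x041B + 0x2290 = 0x026AB
  0x26AB + 0xE7A4 = 0x10E4F → wrap carry → 0x0E50
  0x0E50 + 0xEDE4 = 0x0FC34
One's-complement sum = 0xFC34.
Checksum = ~0xFC34 & 0xFFFF = 0x03CB.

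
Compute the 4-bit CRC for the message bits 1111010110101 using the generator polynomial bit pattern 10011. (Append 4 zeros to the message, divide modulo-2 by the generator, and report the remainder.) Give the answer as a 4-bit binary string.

Append 4 zeros: 11110101101010000. Divide by 10011 (XOR where the leading bit is 1):
  pos 0: 11110 XOR 10011 = 01101
  pos 1: 11011 XOR 10011 = 01000
  pos 2: 10000 XOR 10011 = 00011
  pos 5: 11110 XOR 10011 = 01101
  pos 6: 11011 XOR 10011 = 01000
  pos 7: 10000 XOR 10011 = 00011
  pos 10: 11100 XOR 10011 = 01111
  pos 11: 11110 XOR 10011 = 01101
  pos 12: 11010 XOR 10011 = 01001
Remainder (last 4 bits) = 1001. This is the CRC / FCS.

1001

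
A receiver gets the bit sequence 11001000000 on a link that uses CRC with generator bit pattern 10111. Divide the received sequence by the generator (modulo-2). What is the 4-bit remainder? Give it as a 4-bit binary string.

Modulo-2 division of 11001000000 by 10111:
  pos 0: 11001 XOR 10111 = 01110
  pos 1: 11100 XOR 10111 = 01011
  pos 2: 10110 XOR 10111 = 00001
  pos 6: 10000 XOR 10111 = 00111
Remainder = 0111 (nonzero — an error is detected).

0111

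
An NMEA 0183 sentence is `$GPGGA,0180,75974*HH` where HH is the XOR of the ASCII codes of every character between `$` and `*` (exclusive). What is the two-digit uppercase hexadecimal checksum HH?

67

XOR the ASCII codes of the payload characters:
  'G' = 0x47 → acc = 0x47
  'P' = 0x50 → acc = 0x17
  'G' = 0x47 → acc = 0x50
  'G' = 0x47 → acc = 0x17
  'A' = 0x41 → acc = 0x56
  ',' = 0x2C → acc = 0x7A
  '0' = 0x30 → acc = 0x4A
  '1' = 0x31 → acc = 0x7B
  '8' = 0x38 → acc = 0x43
  '0' = 0x30 → acc = 0x73
  ',' = 0x2C → acc = 0x5F
  '7' = 0x37 → acc = 0x68
  '5' = 0x35 → acc = 0x5D
  '9' = 0x39 → acc = 0x64
  '7' = 0x37 → acc = 0x53
  '4' = 0x34 → acc = 0x67
Checksum = 0x67.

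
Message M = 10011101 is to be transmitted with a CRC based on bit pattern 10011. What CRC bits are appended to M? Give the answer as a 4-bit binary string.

1111

Append 4 zeros: 100111010000. Divide by 10011 (XOR where the leading bit is 1):
  pos 0: 10011 XOR 10011 = 00000
  pos 5: 10100 XOR 10011 = 00111
  pos 7: 11100 XOR 10011 = 01111
Remainder (last 4 bits) = 1111. This is the CRC / FCS.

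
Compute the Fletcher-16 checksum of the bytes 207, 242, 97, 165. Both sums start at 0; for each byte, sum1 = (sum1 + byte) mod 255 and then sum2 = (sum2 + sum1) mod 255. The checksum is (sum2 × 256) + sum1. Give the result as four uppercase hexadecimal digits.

80C9

Running sums (mod 255):
  after byte 0 (207): sum1=207, sum2=207
  after byte 1 (242): sum1=194, sum2=146
  after byte 2 (97): sum1=36, sum2=182
  after byte 3 (165): sum1=201, sum2=128
Checksum = sum2·256 + sum1 = 128·256 + 201 = 32969 = 0x80C9.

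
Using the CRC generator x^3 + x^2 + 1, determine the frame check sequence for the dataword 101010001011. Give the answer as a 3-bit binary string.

011

Append 3 zeros: 101010001011000. Divide by 1101 (XOR where the leading bit is 1):
  pos 0: 1010 XOR 1101 = 0111
  pos 1: 1111 XOR 1101 = 0010
  pos 3: 1000 XOR 1101 = 0101
  pos 4: 1010 XOR 1101 = 0111
  pos 5: 1111 XOR 1101 = 0010
  pos 7: 1001 XOR 1101 = 0100
  pos 8: 1001 XOR 1101 = 0100
  pos 9: 1000 XOR 1101 = 0101
  pos 10: 1010 XOR 1101 = 0111
  pos 11: 1110 XOR 1101 = 0011
Remainder (last 3 bits) = 011. This is the CRC / FCS.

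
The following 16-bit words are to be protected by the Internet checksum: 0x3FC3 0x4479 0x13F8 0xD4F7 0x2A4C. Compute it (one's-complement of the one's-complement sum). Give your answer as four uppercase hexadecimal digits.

6887

One's-complement addition (fold any carry out of bit 15 back into bit 0):
  0x3FC3 + 0x4479 = 0x0843C
  0x843C + 0x13F8 = 0x09834
  0x9834 + 0xD4F7 = 0x16D2B → wrap carry → 0x6D2C
  0x6D2C + 0x2A4C = 0x09778
One's-complement sum = 0x9778.
Checksum = ~0x9778 & 0xFFFF = 0x6887.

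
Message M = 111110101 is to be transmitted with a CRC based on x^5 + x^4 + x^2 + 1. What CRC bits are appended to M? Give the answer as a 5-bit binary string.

11111

Append 5 zeros: 11111010100000. Divide by 110101 (XOR where the leading bit is 1):
  pos 0: 111110 XOR 110101 = 001011
  pos 2: 101110 XOR 110101 = 011011
  pos 3: 110111 XOR 110101 = 000010
  pos 7: 100000 XOR 110101 = 010101
  pos 8: 101010 XOR 110101 = 011111
Remainder (last 5 bits) = 11111. This is the CRC / FCS.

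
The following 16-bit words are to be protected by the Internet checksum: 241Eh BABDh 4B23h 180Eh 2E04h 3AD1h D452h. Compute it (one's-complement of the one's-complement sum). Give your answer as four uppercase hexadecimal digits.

80CA

One's-complement addition (fold any carry out of bit 15 back into bit 0):
  0x241E + 0xBABD = 0x0DEDB
  0xDEDB + 0x4B23 = 0x129FE → wrap carry → 0x29FF
  0x29FF + 0x180E = 0x0420D
  0x420D + 0x2E04 = 0x07011
  0x7011 + 0x3AD1 = 0x0AAE2
  0xAAE2 + 0xD452 = 0x17F34 → wrap carry → 0x7F35
One's-complement sum = 0x7F35.
Checksum = ~0x7F35 & 0xFFFF = 0x80CA.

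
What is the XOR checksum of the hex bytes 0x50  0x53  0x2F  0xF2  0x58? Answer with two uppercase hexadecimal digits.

XOR the bytes together:
  start with 0x50
  0x50 ⊕ 0x53 = 0x03
  0x03 ⊕ 0x2F = 0x2C
  0x2C ⊕ 0xF2 = 0xDE
  0xDE ⊕ 0x58 = 0x86

86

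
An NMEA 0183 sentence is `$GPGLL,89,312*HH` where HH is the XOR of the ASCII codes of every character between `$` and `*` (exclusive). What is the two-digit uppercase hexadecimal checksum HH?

61

XOR the ASCII codes of the payload characters:
  'G' = 0x47 → acc = 0x47
  'P' = 0x50 → acc = 0x17
  'G' = 0x47 → acc = 0x50
  'L' = 0x4C → acc = 0x1C
  'L' = 0x4C → acc = 0x50
  ',' = 0x2C → acc = 0x7C
  '8' = 0x38 → acc = 0x44
  '9' = 0x39 → acc = 0x7D
  ',' = 0x2C → acc = 0x51
  '3' = 0x33 → acc = 0x62
  '1' = 0x31 → acc = 0x53
  '2' = 0x32 → acc = 0x61
Checksum = 0x61.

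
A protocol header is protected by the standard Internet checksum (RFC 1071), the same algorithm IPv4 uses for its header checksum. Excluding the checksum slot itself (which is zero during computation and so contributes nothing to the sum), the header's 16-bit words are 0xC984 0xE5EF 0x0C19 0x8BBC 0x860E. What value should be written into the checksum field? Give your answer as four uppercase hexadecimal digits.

32A7

One's-complement addition (fold any carry out of bit 15 back into bit 0):
  0xC984 + 0xE5EF = 0x1AF73 → wrap carry → 0xAF74
  0xAF74 + 0x0C19 = 0x0BB8D
  0xBB8D + 0x8BBC = 0x14749 → wrap carry → 0x474A
  0x474A + 0x860E = 0x0CD58
One's-complement sum = 0xCD58.
Checksum = ~0xCD58 & 0xFFFF = 0x32A7.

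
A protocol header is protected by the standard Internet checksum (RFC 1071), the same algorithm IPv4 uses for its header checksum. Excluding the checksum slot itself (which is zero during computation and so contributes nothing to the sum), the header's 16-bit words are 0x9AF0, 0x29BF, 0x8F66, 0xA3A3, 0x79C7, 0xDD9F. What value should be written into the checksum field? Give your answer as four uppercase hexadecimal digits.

B0DE

One's-complement addition (fold any carry out of bit 15 back into bit 0):
  0x9AF0 + 0x29BF = 0x0C4AF
  0xC4AF + 0x8F66 = 0x15415 → wrap carry → 0x5416
  0x5416 + 0xA3A3 = 0x0F7B9
  0xF7B9 + 0x79C7 = 0x17180 → wrap carry → 0x7181
  0x7181 + 0xDD9F = 0x14F20 → wrap carry → 0x4F21
One's-complement sum = 0x4F21.
Checksum = ~0x4F21 & 0xFFFF = 0xB0DE.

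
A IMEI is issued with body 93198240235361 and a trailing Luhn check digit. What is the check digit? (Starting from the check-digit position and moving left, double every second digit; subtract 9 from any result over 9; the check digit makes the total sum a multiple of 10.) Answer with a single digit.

Partial digits right→left: 1 6 3 5 3 2 0 4 2 8 9 1 3 9
Double every second digit counting from the check-digit position (so the 1st, 3rd, 5th, ... of the partial from the right).
  doubled (with −9 where >9): 2 6 6 0 4 9 6 → sum 33
  kept as-is: 6 5 2 4 8 1 9 → sum 35
Total = 33 + 35 = 68.
Check digit = (10 − (68 mod 10)) mod 10 = 2.

2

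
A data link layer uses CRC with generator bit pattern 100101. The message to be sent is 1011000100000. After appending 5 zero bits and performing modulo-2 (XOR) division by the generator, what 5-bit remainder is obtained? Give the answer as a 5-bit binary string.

Append 5 zeros: 101100010000000000. Divide by 100101 (XOR where the leading bit is 1):
  pos 0: 101100 XOR 100101 = 001001
  pos 2: 100101 XOR 100101 = 000000
Remainder (last 5 bits) = 00000. This is the CRC / FCS.

00000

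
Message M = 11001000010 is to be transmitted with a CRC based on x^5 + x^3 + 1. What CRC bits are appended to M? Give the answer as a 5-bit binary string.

11000

Append 5 zeros: 1100100001000000. Divide by 101001 (XOR where the leading bit is 1):
  pos 0: 110010 XOR 101001 = 011011
  pos 1: 110110 XOR 101001 = 011111
  pos 2: 111110 XOR 101001 = 010111
  pos 3: 101110 XOR 101001 = 000111
  pos 6: 111100 XOR 101001 = 010101
  pos 7: 101010 XOR 101001 = 000011
Remainder (last 5 bits) = 11000. This is the CRC / FCS.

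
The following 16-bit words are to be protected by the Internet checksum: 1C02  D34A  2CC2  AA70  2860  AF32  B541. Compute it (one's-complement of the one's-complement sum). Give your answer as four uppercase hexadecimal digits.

ACAB

One's-complement addition (fold any carry out of bit 15 back into bit 0):
  0x1C02 + 0xD34A = 0x0EF4C
  0xEF4C + 0x2CC2 = 0x11C0E → wrap carry → 0x1C0F
  0x1C0F + 0xAA70 = 0x0C67F
  0xC67F + 0x2860 = 0x0EEDF
  0xEEDF + 0xAF32 = 0x19E11 → wrap carry → 0x9E12
  0x9E12 + 0xB541 = 0x15353 → wrap carry → 0x5354
One's-complement sum = 0x5354.
Checksum = ~0x5354 & 0xFFFF = 0xACAB.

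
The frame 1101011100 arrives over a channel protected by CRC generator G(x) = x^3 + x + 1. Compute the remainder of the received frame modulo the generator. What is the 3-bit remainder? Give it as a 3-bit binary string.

Modulo-2 division of 1101011100 by 1011:
  pos 0: 1101 XOR 1011 = 0110
  pos 1: 1100 XOR 1011 = 0111
  pos 2: 1111 XOR 1011 = 0100
  pos 3: 1001 XOR 1011 = 0010
  pos 5: 1010 XOR 1011 = 0001
Remainder = 010 (nonzero — an error is detected).

010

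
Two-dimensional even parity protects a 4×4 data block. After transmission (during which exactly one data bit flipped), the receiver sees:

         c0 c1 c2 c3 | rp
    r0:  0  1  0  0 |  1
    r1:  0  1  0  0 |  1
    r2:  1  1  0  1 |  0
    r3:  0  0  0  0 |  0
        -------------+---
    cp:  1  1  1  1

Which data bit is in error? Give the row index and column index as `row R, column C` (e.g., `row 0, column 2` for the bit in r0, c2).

Recompute each row's even parity and compare to rp:
  r0: data parity 1, sent rp 1 → ok
  r1: data parity 1, sent rp 1 → ok
  r2: data parity 1, sent rp 0 → mismatch
  r3: data parity 0, sent rp 0 → ok
Recompute each column's even parity and compare to cp:
  c0: data parity 1, sent cp 1 → ok
  c1: data parity 1, sent cp 1 → ok
  c2: data parity 0, sent cp 1 → mismatch
  c3: data parity 1, sent cp 1 → ok
Exactly one row (r2) and one column (c2) fail → the flipped bit is at their intersection.

row 2, column 2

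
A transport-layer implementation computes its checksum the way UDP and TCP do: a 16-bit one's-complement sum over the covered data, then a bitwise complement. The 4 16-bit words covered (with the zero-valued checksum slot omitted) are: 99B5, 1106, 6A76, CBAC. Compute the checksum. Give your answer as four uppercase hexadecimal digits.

1F21

One's-complement addition (fold any carry out of bit 15 back into bit 0):
  0x99B5 + 0x1106 = 0x0AABB
  0xAABB + 0x6A76 = 0x11531 → wrap carry → 0x1532
  0x1532 + 0xCBAC = 0x0E0DE
One's-complement sum = 0xE0DE.
Checksum = ~0xE0DE & 0xFFFF = 0x1F21.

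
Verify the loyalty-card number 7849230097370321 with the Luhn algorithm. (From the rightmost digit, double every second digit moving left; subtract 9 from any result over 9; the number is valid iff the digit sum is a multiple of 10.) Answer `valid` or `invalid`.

From the right, keep odd positions and double even positions (subtract 9 from any doubled value over 9):
  doubled (positions 2,4,...): 4 0 6 9 0 4 8 5 → sum 36
  kept (positions 1,3,...): 1 3 7 7 0 3 9 8 → sum 38
Total = 74.
74 mod 10 = 4, so the number is invalid.

invalid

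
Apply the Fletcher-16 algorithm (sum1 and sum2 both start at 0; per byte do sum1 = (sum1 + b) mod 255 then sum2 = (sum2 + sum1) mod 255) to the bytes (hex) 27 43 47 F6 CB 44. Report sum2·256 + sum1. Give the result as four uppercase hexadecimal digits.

19B8

Running sums (mod 255):
  after byte 0 (27): sum1=39, sum2=39
  after byte 1 (43): sum1=106, sum2=145
  after byte 2 (47): sum1=177, sum2=67
  after byte 3 (F6): sum1=168, sum2=235
  after byte 4 (CB): sum1=116, sum2=96
  after byte 5 (44): sum1=184, sum2=25
Checksum = sum2·256 + sum1 = 25·256 + 184 = 6584 = 0x19B8.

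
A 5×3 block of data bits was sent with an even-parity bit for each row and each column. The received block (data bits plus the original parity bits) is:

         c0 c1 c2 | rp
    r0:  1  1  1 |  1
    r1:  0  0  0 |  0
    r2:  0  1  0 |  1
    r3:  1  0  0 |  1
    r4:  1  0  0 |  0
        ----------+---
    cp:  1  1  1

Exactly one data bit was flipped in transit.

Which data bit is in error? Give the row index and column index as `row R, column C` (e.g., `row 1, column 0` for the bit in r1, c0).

row 4, column 1

Recompute each row's even parity and compare to rp:
  r0: data parity 1, sent rp 1 → ok
  r1: data parity 0, sent rp 0 → ok
  r2: data parity 1, sent rp 1 → ok
  r3: data parity 1, sent rp 1 → ok
  r4: data parity 1, sent rp 0 → mismatch
Recompute each column's even parity and compare to cp:
  c0: data parity 1, sent cp 1 → ok
  c1: data parity 0, sent cp 1 → mismatch
  c2: data parity 1, sent cp 1 → ok
Exactly one row (r4) and one column (c1) fail → the flipped bit is at their intersection.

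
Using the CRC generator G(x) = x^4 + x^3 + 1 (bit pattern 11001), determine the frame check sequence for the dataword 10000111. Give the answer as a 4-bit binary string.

Append 4 zeros: 100001110000. Divide by 11001 (XOR where the leading bit is 1):
  pos 0: 10000 XOR 11001 = 01001
  pos 1: 10011 XOR 11001 = 01010
  pos 2: 10101 XOR 11001 = 01100
  pos 3: 11001 XOR 11001 = 00000
Remainder (last 4 bits) = 0000. This is the CRC / FCS.

0000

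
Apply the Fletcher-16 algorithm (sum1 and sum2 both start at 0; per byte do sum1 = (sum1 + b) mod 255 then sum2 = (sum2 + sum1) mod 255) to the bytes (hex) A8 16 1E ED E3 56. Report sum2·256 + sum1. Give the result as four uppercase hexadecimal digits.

Running sums (mod 255):
  after byte 0 (A8): sum1=168, sum2=168
  after byte 1 (16): sum1=190, sum2=103
  after byte 2 (1E): sum1=220, sum2=68
  after byte 3 (ED): sum1=202, sum2=15
  after byte 4 (E3): sum1=174, sum2=189
  after byte 5 (56): sum1=5, sum2=194
Checksum = sum2·256 + sum1 = 194·256 + 5 = 49669 = 0xC205.

C205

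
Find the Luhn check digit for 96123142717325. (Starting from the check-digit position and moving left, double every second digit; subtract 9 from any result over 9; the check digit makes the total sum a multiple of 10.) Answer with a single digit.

5

Partial digits right→left: 5 2 3 7 1 7 2 4 1 3 2 1 6 9
Double every second digit counting from the check-digit position (so the 1st, 3rd, 5th, ... of the partial from the right).
  doubled (with −9 where >9): 1 6 2 4 2 4 3 → sum 22
  kept as-is: 2 7 7 4 3 1 9 → sum 33
Total = 22 + 33 = 55.
Check digit = (10 − (55 mod 10)) mod 10 = 5.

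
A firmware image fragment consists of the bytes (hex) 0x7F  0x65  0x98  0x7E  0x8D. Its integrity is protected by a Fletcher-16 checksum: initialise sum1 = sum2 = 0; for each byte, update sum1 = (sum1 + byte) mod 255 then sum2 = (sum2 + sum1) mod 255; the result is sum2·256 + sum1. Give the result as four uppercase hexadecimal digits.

Running sums (mod 255):
  after byte 0 (0x7F): sum1=127, sum2=127
  after byte 1 (0x65): sum1=228, sum2=100
  after byte 2 (0x98): sum1=125, sum2=225
  after byte 3 (0x7E): sum1=251, sum2=221
  after byte 4 (0x8D): sum1=137, sum2=103
Checksum = sum2·256 + sum1 = 103·256 + 137 = 26505 = 0x6789.

6789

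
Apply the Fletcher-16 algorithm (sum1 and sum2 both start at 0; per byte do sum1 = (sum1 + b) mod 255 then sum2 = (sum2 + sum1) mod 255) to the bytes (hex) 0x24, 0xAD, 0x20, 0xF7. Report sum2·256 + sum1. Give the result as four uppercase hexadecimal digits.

D1E9

Running sums (mod 255):
  after byte 0 (0x24): sum1=36, sum2=36
  after byte 1 (0xAD): sum1=209, sum2=245
  after byte 2 (0x20): sum1=241, sum2=231
  after byte 3 (0xF7): sum1=233, sum2=209
Checksum = sum2·256 + sum1 = 209·256 + 233 = 53737 = 0xD1E9.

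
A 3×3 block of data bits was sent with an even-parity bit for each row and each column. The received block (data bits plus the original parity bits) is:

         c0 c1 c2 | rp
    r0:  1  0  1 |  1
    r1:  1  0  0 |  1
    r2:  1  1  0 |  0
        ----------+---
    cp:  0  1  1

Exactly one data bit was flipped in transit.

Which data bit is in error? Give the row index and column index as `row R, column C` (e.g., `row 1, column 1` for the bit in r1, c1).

row 0, column 0

Recompute each row's even parity and compare to rp:
  r0: data parity 0, sent rp 1 → mismatch
  r1: data parity 1, sent rp 1 → ok
  r2: data parity 0, sent rp 0 → ok
Recompute each column's even parity and compare to cp:
  c0: data parity 1, sent cp 0 → mismatch
  c1: data parity 1, sent cp 1 → ok
  c2: data parity 1, sent cp 1 → ok
Exactly one row (r0) and one column (c0) fail → the flipped bit is at their intersection.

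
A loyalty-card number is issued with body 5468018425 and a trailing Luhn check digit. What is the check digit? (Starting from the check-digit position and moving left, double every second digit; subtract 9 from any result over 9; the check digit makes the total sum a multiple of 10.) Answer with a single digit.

3

Partial digits right→left: 5 2 4 8 1 0 8 6 4 5
Double every second digit counting from the check-digit position (so the 1st, 3rd, 5th, ... of the partial from the right).
  doubled (with −9 where >9): 1 8 2 7 8 → sum 26
  kept as-is: 2 8 0 6 5 → sum 21
Total = 26 + 21 = 47.
Check digit = (10 − (47 mod 10)) mod 10 = 3.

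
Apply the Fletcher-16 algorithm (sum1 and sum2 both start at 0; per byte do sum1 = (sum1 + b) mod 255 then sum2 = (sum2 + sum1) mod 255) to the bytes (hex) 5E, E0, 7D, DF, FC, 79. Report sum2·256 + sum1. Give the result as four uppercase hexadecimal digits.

Running sums (mod 255):
  after byte 0 (5E): sum1=94, sum2=94
  after byte 1 (E0): sum1=63, sum2=157
  after byte 2 (7D): sum1=188, sum2=90
  after byte 3 (DF): sum1=156, sum2=246
  after byte 4 (FC): sum1=153, sum2=144
  after byte 5 (79): sum1=19, sum2=163
Checksum = sum2·256 + sum1 = 163·256 + 19 = 41747 = 0xA313.

A313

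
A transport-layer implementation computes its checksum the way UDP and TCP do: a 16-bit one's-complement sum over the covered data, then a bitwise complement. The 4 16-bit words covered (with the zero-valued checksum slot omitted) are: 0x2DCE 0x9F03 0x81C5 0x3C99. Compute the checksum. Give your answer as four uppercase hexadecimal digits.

One's-complement addition (fold any carry out of bit 15 back into bit 0):
  0x2DCE + 0x9F03 = 0x0CCD1
  0xCCD1 + 0x81C5 = 0x14E96 → wrap carry → 0x4E97
  0x4E97 + 0x3C99 = 0x08B30
One's-complement sum = 0x8B30.
Checksum = ~0x8B30 & 0xFFFF = 0x74CF.

74CF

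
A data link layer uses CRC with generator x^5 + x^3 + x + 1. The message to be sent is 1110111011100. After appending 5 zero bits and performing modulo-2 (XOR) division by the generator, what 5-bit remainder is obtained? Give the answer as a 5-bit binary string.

Append 5 zeros: 111011101110000000. Divide by 101011 (XOR where the leading bit is 1):
  pos 0: 111011 XOR 101011 = 010000
  pos 1: 100001 XOR 101011 = 001010
  pos 3: 101001 XOR 101011 = 000010
  pos 7: 101100 XOR 101011 = 000111
  pos 10: 111000 XOR 101011 = 010011
  pos 11: 100110 XOR 101011 = 001101
Remainder (last 5 bits) = 11010. This is the CRC / FCS.

11010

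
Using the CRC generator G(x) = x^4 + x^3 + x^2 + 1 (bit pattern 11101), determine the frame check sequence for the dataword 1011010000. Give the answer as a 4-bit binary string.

1001

Append 4 zeros: 10110100000000. Divide by 11101 (XOR where the leading bit is 1):
  pos 0: 10110 XOR 11101 = 01011
  pos 1: 10111 XOR 11101 = 01010
  pos 2: 10100 XOR 11101 = 01001
  pos 3: 10010 XOR 11101 = 01111
  pos 4: 11110 XOR 11101 = 00011
  pos 7: 11000 XOR 11101 = 00101
  pos 9: 10100 XOR 11101 = 01001
Remainder (last 4 bits) = 1001. This is the CRC / FCS.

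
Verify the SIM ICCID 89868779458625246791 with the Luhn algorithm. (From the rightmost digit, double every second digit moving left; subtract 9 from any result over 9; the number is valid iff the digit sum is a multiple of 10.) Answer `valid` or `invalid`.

valid

From the right, keep odd positions and double even positions (subtract 9 from any doubled value over 9):
  doubled (positions 2,4,...): 9 3 4 4 7 8 5 7 7 7 → sum 61
  kept (positions 1,3,...): 1 7 4 5 6 5 9 7 6 9 → sum 59
Total = 120.
120 mod 10 = 0, so the number is valid.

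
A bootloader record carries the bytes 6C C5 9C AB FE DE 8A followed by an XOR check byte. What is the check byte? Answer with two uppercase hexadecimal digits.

XOR the bytes together:
  start with 0x6C
  0x6C ⊕ 0xC5 = 0xA9
  0xA9 ⊕ 0x9C = 0x35
  0x35 ⊕ 0xAB = 0x9E
  0x9E ⊕ 0xFE = 0x60
  0x60 ⊕ 0xDE = 0xBE
  0xBE ⊕ 0x8A = 0x34

34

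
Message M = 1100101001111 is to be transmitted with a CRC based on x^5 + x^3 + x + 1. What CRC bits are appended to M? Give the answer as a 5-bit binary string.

00000

Append 5 zeros: 110010100111100000. Divide by 101011 (XOR where the leading bit is 1):
  pos 0: 110010 XOR 101011 = 011001
  pos 1: 110011 XOR 101011 = 011000
  pos 2: 110000 XOR 101011 = 011011
  pos 3: 110110 XOR 101011 = 011101
  pos 4: 111011 XOR 101011 = 010000
  pos 5: 100001 XOR 101011 = 001010
  pos 7: 101011 XOR 101011 = 000000
Remainder (last 5 bits) = 00000. This is the CRC / FCS.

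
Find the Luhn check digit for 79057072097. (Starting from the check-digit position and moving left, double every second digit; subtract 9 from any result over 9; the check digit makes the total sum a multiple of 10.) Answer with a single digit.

Partial digits right→left: 7 9 0 2 7 0 7 5 0 9 7
Double every second digit counting from the check-digit position (so the 1st, 3rd, 5th, ... of the partial from the right).
  doubled (with −9 where >9): 5 0 5 5 0 5 → sum 20
  kept as-is: 9 2 0 5 9 → sum 25
Total = 20 + 25 = 45.
Check digit = (10 − (45 mod 10)) mod 10 = 5.

5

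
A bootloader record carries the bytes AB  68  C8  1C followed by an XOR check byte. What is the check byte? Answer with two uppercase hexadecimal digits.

XOR the bytes together:
  start with 0xAB
  0xAB ⊕ 0x68 = 0xC3
  0xC3 ⊕ 0xC8 = 0x0B
  0x0B ⊕ 0x1C = 0x17

17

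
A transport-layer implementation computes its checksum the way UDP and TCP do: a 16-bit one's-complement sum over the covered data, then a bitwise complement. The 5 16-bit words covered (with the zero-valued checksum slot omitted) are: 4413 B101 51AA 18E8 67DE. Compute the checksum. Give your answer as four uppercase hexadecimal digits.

One's-complement addition (fold any carry out of bit 15 back into bit 0):
  0x4413 + 0xB101 = 0x0F514
  0xF514 + 0x51AA = 0x146BE → wrap carry → 0x46BF
  0x46BF + 0x18E8 = 0x05FA7
  0x5FA7 + 0x67DE = 0x0C785
One's-complement sum = 0xC785.
Checksum = ~0xC785 & 0xFFFF = 0x387A.

387A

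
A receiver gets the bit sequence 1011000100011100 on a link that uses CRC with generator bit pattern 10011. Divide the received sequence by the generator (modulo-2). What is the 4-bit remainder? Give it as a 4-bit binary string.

1001

Modulo-2 division of 1011000100011100 by 10011:
  pos 0: 10110 XOR 10011 = 00101
  pos 2: 10100 XOR 10011 = 00111
  pos 4: 11110 XOR 10011 = 01101
  pos 5: 11010 XOR 10011 = 01001
  pos 6: 10010 XOR 10011 = 00001
  pos 10: 11110 XOR 10011 = 01101
  pos 11: 11010 XOR 10011 = 01001
Remainder = 1001 (nonzero — an error is detected).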